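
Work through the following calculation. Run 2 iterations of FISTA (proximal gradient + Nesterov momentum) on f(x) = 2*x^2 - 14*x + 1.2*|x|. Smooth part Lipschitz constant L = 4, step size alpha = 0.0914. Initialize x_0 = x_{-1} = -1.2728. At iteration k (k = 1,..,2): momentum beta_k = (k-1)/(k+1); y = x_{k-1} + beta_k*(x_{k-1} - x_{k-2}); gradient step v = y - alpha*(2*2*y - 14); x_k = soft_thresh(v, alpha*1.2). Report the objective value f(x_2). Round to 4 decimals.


FISTA on f(x) = 2*x^2 - 14*x + 1.2*|x|
L = 4, alpha = 0.0914
Iteration 1: beta = 0.0, y = -1.2728 + 0.0*(-1.2728 + 1.2728) = -1.2728
  grad(y) = -19.0912, v = y - alpha*grad = 0.4721
  prox(v) = soft_thresh(0.4721, 0.1097) = 0.3625
Iteration 2: beta = 0.3333, y = 0.3625 + 0.3333*(0.3625 + 1.2728) = 0.9075
  grad(y) = -10.3698, v = y - alpha*grad = 1.8553
  prox(v) = soft_thresh(1.8553, 0.1097) = 1.7457
f(x_2) = 2*1.7457^2 - 14*1.7457 + 1.2*|1.7457| = -16.2498


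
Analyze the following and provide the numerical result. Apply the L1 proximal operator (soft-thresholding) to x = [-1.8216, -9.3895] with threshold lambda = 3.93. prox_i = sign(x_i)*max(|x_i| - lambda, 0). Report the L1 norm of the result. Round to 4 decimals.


Soft-thresholding with lambda = 3.93:
prox(-1.8216) = sign(-1.8216)*max(|-1.8216| - 3.93, 0) = 0.0
prox(-9.3895) = sign(-9.3895)*max(|-9.3895| - 3.93, 0) = -5.4595
prox(x) = [0.0, -5.4595]
||prox(x)||_1 = 0.0 + 5.4595 = 5.4595


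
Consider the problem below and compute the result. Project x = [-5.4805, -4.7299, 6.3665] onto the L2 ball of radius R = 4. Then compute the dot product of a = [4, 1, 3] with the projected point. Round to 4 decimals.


Step 1: Compute ||x|| (intermediates to 6 decimals).
||x|| = sqrt((-5.4805)^2 + (-4.7299)^2 + 6.3665^2) = 9.640548
Step 2: Project.
Since ||x|| > R, scale = R/||x|| = 4/9.640548 = 0.414914, proj(x) = scale * x
proj(x) = [-2.273936, -1.962502, 2.64155]
Step 3: Dot product.
a^T * proj(x) = 4*(-2.273936) + 1*(-1.962502) + 3*2.64155 = -3.1336


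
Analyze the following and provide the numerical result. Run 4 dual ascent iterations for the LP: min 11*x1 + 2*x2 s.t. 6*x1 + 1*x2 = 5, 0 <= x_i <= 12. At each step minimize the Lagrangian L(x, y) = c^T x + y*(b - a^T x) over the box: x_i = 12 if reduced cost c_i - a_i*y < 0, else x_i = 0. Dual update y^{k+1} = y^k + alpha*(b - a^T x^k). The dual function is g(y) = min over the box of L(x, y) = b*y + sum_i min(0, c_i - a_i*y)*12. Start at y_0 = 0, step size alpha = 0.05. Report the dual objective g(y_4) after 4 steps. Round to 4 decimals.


Dual ascent for LP: min 11*x1 + 2*x2, 6*x1 + 1*x2 = 5, 0 <= x_i <= 12
Step 1: y^k = 0.0, reduced costs: (11.0, 2.0)
  x^k = (0.0, 0.0), subgradient = b - a^T x = 5.0
  y^{k+1} = 0.0 + 0.05*5.0 = 0.25
Step 2: y^k = 0.25, reduced costs: (9.5, 1.75)
  x^k = (0.0, 0.0), subgradient = b - a^T x = 5.0
  y^{k+1} = 0.25 + 0.05*5.0 = 0.5
Step 3: y^k = 0.5, reduced costs: (8.0, 1.5)
  x^k = (0.0, 0.0), subgradient = b - a^T x = 5.0
  y^{k+1} = 0.5 + 0.05*5.0 = 0.75
Step 4: y^k = 0.75, reduced costs: (6.5, 1.25)
  x^k = (0.0, 0.0), subgradient = b - a^T x = 5.0
  y^{k+1} = 0.75 + 0.05*5.0 = 1.0
Dual objective at y_4 = 1.0: reduced costs (5.0, 1.0), box minimizer x = (0.0, 0.0)
g(y_4) = b*y + (c1 - a1*y)*x1 + (c2 - a2*y)*x2 = 5*1.0 + 5.0*0.0 + 1.0*0.0 = 5.0 + 0.0 + 0.0 = 5.0


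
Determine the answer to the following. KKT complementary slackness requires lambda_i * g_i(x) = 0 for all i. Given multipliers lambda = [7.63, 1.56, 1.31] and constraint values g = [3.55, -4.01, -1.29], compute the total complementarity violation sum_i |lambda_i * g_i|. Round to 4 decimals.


KKT complementary slackness check:
lambda_1 * g_1 = 7.63 * 3.55 = 27.0865
lambda_2 * g_2 = 1.56 * -4.01 = -6.2556
lambda_3 * g_3 = 1.31 * -1.29 = -1.6899
Total violation = 27.0865 + 6.2556 + 1.6899 = 35.032


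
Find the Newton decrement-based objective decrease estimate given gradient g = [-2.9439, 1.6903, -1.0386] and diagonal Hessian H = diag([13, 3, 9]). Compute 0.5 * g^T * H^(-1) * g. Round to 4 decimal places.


Step 1: H is diagonal, so H^(-1) * g = [-0.2265, 0.5634, -0.1154].
Step 2: g^T H^(-1) g = sum_i g_i^2 / H_ii
  = (-2.9439)^2/13 + (1.6903)^2/3 + (-1.0386)^2/9
  = 0.6667 + 0.9524 + 0.1199 = 1.7389
Step 3: Objective decrease = 0.5 * g^T H^(-1) g = 0.8694


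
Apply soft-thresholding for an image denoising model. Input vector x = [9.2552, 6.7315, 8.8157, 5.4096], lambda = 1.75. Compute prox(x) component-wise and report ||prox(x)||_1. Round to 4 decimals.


Soft-thresholding with lambda = 1.75:
prox(9.2552) = sign(9.2552)*max(|9.2552| - 1.75, 0) = 7.5052
prox(6.7315) = sign(6.7315)*max(|6.7315| - 1.75, 0) = 4.9815
prox(8.8157) = sign(8.8157)*max(|8.8157| - 1.75, 0) = 7.0657
prox(5.4096) = sign(5.4096)*max(|5.4096| - 1.75, 0) = 3.6596
prox(x) = [7.5052, 4.9815, 7.0657, 3.6596]
||prox(x)||_1 = 7.5052 + 4.9815 + 7.0657 + 3.6596 = 23.212


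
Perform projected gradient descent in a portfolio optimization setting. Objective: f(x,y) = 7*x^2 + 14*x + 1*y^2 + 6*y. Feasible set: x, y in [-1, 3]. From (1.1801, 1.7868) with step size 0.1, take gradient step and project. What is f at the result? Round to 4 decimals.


Step 1: Compute gradient at (1.1801, 1.7868).
grad_x = 2*7*1.1801 + 14 = 30.5214
grad_y = 2*1*1.7868 + 6 = 9.5736
Step 2: Gradient step.
x_raw = 1.1801 - 0.1*30.5214 = -1.872
y_raw = 1.7868 - 0.1*9.5736 = 0.8294
Step 3: Project onto [-1, 3].
x_proj = clip(-1.872) = -1.0
y_proj = clip(0.8294) = 0.8294
Step 4: Evaluate f.
f(-1.0, 0.8294) = -1.3354


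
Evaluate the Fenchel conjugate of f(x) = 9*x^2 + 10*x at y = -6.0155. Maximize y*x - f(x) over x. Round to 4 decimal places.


f*(y) = sup_x {y*x - a*x^2 - b*x} = sup_x {(y-b)*x - a*x^2}
FOC: (y - b) - 2a*x = 0 => x* = (y - b)/(2a)
x* = (-6.0155 - 10)/(2*9) = -0.8898
f*(-6.0155) = (y-b)^2/(4a) = (-6.0155 - 10)^2/(4*9)
= 256.4962/36 = 7.1249


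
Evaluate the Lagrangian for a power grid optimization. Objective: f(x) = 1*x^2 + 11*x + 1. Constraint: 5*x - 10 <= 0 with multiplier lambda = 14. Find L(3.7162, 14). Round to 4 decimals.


Step 1: Evaluate f(x).
f(3.7162) = 1*3.7162^2 + 11*3.7162 + 1 = 55.6883
Step 2: Evaluate g(x).
g(3.7162) = 5*3.7162 - 10 = 8.581
Step 3: Compute Lagrangian.
L = 55.6883 + 14*8.581 = 175.8223


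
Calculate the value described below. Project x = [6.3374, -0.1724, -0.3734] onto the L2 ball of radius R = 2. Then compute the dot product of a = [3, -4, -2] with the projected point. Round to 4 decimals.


Step 1: Compute ||x|| (intermediates to 6 decimals).
||x|| = sqrt(6.3374^2 + (-0.1724)^2 + (-0.3734)^2) = 6.350731
Step 2: Project.
Since ||x|| > R, scale = R/||x|| = 2/6.350731 = 0.314924, proj(x) = scale * x
proj(x) = [1.995799, -0.054293, -0.117593]
Step 3: Dot product.
a^T * proj(x) = 3*1.995799 - 4*(-0.054293) - 2*(-0.117593) = 6.4398


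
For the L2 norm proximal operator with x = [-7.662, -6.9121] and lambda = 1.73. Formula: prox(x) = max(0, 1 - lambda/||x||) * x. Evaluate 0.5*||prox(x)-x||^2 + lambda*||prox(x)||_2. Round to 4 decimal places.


Step 1: Compute ||x||.
||x|| = 10.3191
Step 2: Compute scaling factor.
scale = max(0, 1 - 1.73/10.3191) = 0.8323
Step 3: prox(x) = [-6.3775, -5.7533]
||prox(x)|| = 8.5891
Step 4: Proximal objective.
0.5*||prox-x||^2 = 1.4965
lambda*||prox|| = 14.8591
Total = 16.3556


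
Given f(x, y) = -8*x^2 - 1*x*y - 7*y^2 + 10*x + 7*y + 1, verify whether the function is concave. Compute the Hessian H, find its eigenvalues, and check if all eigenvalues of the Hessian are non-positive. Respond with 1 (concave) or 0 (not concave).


The Hessian of f(x,y) = -8*x^2 - 1*x*y - 7*y^2 + 10*x + 7*y + 1 is:
H = [[-16, -1], [-1, -14]]
Trace = -16 - 14 = -30
Determinant = -16*-14 - (-1)^2 = 223
Discriminant = (-30)^2 - 4*223 = 8.0
Eigenvalues: lambda_1 = -16.4142, lambda_2 = -13.5858
The function is concave.

1


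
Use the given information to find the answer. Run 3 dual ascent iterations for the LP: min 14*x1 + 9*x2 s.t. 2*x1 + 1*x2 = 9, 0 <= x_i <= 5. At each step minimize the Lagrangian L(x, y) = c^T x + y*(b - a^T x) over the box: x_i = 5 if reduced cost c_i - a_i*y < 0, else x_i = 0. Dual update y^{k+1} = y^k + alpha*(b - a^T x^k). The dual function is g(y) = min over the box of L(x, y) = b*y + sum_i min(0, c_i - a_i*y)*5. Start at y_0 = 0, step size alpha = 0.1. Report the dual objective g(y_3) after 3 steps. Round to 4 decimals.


Dual ascent for LP: min 14*x1 + 9*x2, 2*x1 + 1*x2 = 9, 0 <= x_i <= 5
Step 1: y^k = 0.0, reduced costs: (14.0, 9.0)
  x^k = (0.0, 0.0), subgradient = b - a^T x = 9.0
  y^{k+1} = 0.0 + 0.1*9.0 = 0.9
Step 2: y^k = 0.9, reduced costs: (12.2, 8.1)
  x^k = (0.0, 0.0), subgradient = b - a^T x = 9.0
  y^{k+1} = 0.9 + 0.1*9.0 = 1.8
Step 3: y^k = 1.8, reduced costs: (10.4, 7.2)
  x^k = (0.0, 0.0), subgradient = b - a^T x = 9.0
  y^{k+1} = 1.8 + 0.1*9.0 = 2.7
Dual objective at y_3 = 2.7: reduced costs (8.6, 6.3), box minimizer x = (0.0, 0.0)
g(y_3) = b*y + (c1 - a1*y)*x1 + (c2 - a2*y)*x2 = 9*2.7 + 8.6*0.0 + 6.3*0.0 = 24.3 + 0.0 + 0.0 = 24.3


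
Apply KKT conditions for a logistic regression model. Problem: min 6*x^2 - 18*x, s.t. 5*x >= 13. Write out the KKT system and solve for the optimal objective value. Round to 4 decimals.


Step 1: Try lambda = 0 (constraint inactive).
x_unc = 18/(2*6) = 1.5
Check: 5*1.5 = 7.5 < 13 -- violated!
Step 2: Constraint must be active: 5*x = 13
x* = 13/5 = 2.6
lambda = (2*6*2.6 - 18)/5 = 2.64
Step 3: Compute optimal value.
f(x*) = 6*2.6^2 - 18*2.6 = -6.24


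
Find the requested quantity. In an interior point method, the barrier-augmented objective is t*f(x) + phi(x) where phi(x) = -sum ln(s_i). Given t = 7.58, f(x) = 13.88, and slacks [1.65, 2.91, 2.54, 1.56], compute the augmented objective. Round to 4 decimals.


Step 1: Compute log-barrier.
ln values: [0.5008, 1.0682, 0.9322, 0.4447]
phi = -(0.5008 + 1.0682 + 0.9322 + 0.4447) = -2.9458
Step 2: Compute augmented objective.
t*f(x) = 7.58*13.88 = 105.2104
Total = 105.2104 - 2.9458 = 102.2646


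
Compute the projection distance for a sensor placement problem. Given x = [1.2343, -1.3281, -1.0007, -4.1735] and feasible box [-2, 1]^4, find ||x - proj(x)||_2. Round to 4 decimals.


Project each component onto [-2, 1].
clip(1.2343) = 1.0, clip(-1.3281) = -1.3281, clip(-1.0007) = -1.0007, clip(-4.1735) = -2.0
Projection = [1.0, -1.3281, -1.0007, -2.0]
Squared diffs: [0.0549, 0.0, 0.0, 4.7241]
Distance = sqrt(4.779) = 2.1861


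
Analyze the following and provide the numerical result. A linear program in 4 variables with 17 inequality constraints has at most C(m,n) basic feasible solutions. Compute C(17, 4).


Each vertex corresponds to some choice of n active constraints out of m, so the number of vertices is at most C(m, n) = m! / (n!(m-n)!).
m = 17, n = 4
Numerator: 17 * 16 * 15 * 14
Denominator: 4! = 24
C(17, 4) = 2380


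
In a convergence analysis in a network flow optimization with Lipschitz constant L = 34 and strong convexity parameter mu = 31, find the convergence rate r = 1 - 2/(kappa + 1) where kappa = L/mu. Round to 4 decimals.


Step 1: Compute the condition number.
kappa = L/mu = 34/31 = 1.0968
Step 2: Compute the convergence rate.
r = 1 - 2/(kappa + 1) = 1 - 2*mu/(L + mu) = (L - mu)/(L + mu) = 3/65 = 0.0462


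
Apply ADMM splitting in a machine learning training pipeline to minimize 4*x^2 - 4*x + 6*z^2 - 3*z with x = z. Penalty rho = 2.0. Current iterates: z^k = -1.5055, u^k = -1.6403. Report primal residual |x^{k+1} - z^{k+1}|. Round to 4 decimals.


ADMM iteration with rho = 2.0, z^k = -1.5055, u^k = -1.6403
Step 1: x-update.
Minimize 4*x^2 - 4*x + (2.0/2)*(x + 1.5055 - 1.6403)^2
FOC: (2*4 + 2.0)*x = 4 + 2.0*(-1.5055 + 1.6403)
x^{k+1} = 0.427
Step 2: z-update.
Minimize 6*z^2 - 3*z + (2.0/2)*(0.427 - z - 1.6403)^2
FOC: (2*6 + 2.0)*z = 3 + 2.0*(0.427 - 1.6403)
z^{k+1} = 0.041
Step 3: u-update.
u^{k+1} = -1.6403 + 0.427 - 0.041 = -1.2543
Step 4: Primal residual = |0.427 - 0.041| = 0.386


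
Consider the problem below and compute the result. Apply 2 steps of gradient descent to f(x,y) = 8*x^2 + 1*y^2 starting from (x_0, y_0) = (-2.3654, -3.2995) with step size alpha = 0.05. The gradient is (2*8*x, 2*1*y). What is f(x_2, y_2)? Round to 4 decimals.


Gradient descent on f(x,y) = 8*x^2 + 1*y^2.
Starting point: (-2.3654, -3.2995), alpha = 0.05
Step 1: grad_x = 2*8*-2.3654 = -37.8464, grad_y = 2*1*-3.2995 = -6.599
  x_1 = -2.3654 - 0.05*-37.8464 = -0.4731
  y_1 = -3.2995 - 0.05*-6.599 = -2.9696
Step 2: grad_x = 2*8*-0.4731 = -7.5693, grad_y = 2*1*-2.9696 = -5.9391
  x_2 = -0.4731 - 0.05*-7.5693 = -0.0946
  y_2 = -2.9696 - 0.05*-5.9391 = -2.6726
f(-0.0946, -2.6726) = 8*(-0.0946)^2 + 1*(-2.6726)^2 = 7.2144


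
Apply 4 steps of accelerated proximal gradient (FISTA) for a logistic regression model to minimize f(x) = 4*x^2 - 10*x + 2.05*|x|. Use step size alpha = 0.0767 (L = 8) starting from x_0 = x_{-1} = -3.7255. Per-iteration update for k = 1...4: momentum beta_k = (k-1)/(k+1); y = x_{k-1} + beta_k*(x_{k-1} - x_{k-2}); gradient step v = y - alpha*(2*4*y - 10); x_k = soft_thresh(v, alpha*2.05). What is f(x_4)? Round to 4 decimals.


FISTA on f(x) = 4*x^2 - 10*x + 2.05*|x|
L = 8, alpha = 0.0767
Iteration 1: beta = 0.0, y = -3.7255 + 0.0*(-3.7255 + 3.7255) = -3.7255
  grad(y) = -39.804, v = y - alpha*grad = -0.6725
  prox(v) = soft_thresh(-0.6725, 0.1572) = -0.5153
Iteration 2: beta = 0.3333, y = -0.5153 + 0.3333*(-0.5153 + 3.7255) = 0.5548
  grad(y) = -5.5618, v = y - alpha*grad = 0.9814
  prox(v) = soft_thresh(0.9814, 0.1572) = 0.8241
Iteration 3: beta = 0.5, y = 0.8241 + 0.5*(0.8241 + 0.5153) = 1.4938
  grad(y) = 1.9507, v = y - alpha*grad = 1.3442
  prox(v) = soft_thresh(1.3442, 0.1572) = 1.187
Iteration 4: beta = 0.6, y = 1.187 + 0.6*(1.187 - 0.8241) = 1.4047
  grad(y) = 1.2376, v = y - alpha*grad = 1.3098
  prox(v) = soft_thresh(1.3098, 0.1572) = 1.1525
f(x_4) = 4*1.1525^2 - 10*1.1525 + 2.05*|1.1525| = -3.8493


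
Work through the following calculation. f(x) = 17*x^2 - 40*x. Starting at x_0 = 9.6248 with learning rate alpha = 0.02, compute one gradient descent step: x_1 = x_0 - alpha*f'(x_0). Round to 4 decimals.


We compute the gradient at x_0 and apply the update.
f'(x) = 34*x - 40
f'(9.6248) = 34*9.6248 - 40 = 287.2432
x_1 = 9.6248 - 0.02*287.2432 = 3.8799


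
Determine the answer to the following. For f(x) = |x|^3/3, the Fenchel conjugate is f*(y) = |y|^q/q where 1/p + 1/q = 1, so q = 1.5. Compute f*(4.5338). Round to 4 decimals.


The conjugate exponent q satisfies 1/p + 1/q = 1.
p = 3, so q = 3/(3 - 1) = 1.5
|y|^q = 4.5338^1.5 = 9.6537
f*(4.5338) = 9.6537 / 1.5 = 6.4358


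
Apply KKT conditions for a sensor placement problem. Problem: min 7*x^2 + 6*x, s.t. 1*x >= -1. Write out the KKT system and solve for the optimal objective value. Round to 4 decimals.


Step 1: Try lambda = 0 (constraint inactive).
Stationarity: 2*7*x + 6 = 0
x* = -6/(2*7) = -3/7 = -0.4286 (rounded; the exact value -3/7 is used below)
Check constraint: 1*-0.4286 = -0.4286 >= -1 -- satisfied.
Step 2: Compute optimal value.
f(x*) = 7*(-3/7)^2 + 6*(-3/7) = -1.2857


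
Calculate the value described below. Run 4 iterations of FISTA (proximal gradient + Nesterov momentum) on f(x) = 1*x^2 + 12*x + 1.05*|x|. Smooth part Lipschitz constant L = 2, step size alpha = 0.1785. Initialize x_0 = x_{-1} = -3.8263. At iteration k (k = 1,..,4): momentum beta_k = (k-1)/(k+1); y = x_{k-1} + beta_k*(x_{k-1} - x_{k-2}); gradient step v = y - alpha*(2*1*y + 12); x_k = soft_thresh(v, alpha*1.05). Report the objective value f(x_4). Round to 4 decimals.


FISTA on f(x) = 1*x^2 + 12*x + 1.05*|x|
L = 2, alpha = 0.1785
Iteration 1: beta = 0.0, y = -3.8263 + 0.0*(-3.8263 + 3.8263) = -3.8263
  grad(y) = 4.3474, v = y - alpha*grad = -4.6023
  prox(v) = soft_thresh(-4.6023, 0.1874) = -4.4149
Iteration 2: beta = 0.3333, y = -4.4149 + 0.3333*(-4.4149 + 3.8263) = -4.6111
  grad(y) = 2.7778, v = y - alpha*grad = -5.1069
  prox(v) = soft_thresh(-5.1069, 0.1874) = -4.9195
Iteration 3: beta = 0.5, y = -4.9195 + 0.5*(-4.9195 + 4.4149) = -5.1718
  grad(y) = 1.6564, v = y - alpha*grad = -5.4675
  prox(v) = soft_thresh(-5.4675, 0.1874) = -5.28
Iteration 4: beta = 0.6, y = -5.28 + 0.6*(-5.28 + 4.9195) = -5.4964
  grad(y) = 1.0072, v = y - alpha*grad = -5.6762
  prox(v) = soft_thresh(-5.6762, 0.1874) = -5.4887
f(x_4) = 1*(-5.4887)^2 + 12*(-5.4887) + 1.05*|-5.4887| = -29.9754


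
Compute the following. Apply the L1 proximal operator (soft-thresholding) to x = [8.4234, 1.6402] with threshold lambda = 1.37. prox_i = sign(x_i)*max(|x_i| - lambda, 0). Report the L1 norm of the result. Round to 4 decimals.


Soft-thresholding with lambda = 1.37:
prox(8.4234) = sign(8.4234)*max(|8.4234| - 1.37, 0) = 7.0534
prox(1.6402) = sign(1.6402)*max(|1.6402| - 1.37, 0) = 0.2702
prox(x) = [7.0534, 0.2702]
||prox(x)||_1 = 7.0534 + 0.2702 = 7.3236


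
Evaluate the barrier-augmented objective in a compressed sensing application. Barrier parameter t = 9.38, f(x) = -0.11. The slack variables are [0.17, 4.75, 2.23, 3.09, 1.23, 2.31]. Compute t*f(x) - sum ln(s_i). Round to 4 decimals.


Step 1: Compute log-barrier.
ln values: [-1.772, 1.5581, 0.802, 1.1282, 0.207, 0.8372]
phi = -(-1.772 + 1.5581 + 0.802 + 1.1282 + 0.207 + 0.8372) = -2.7606
Step 2: Compute augmented objective.
t*f(x) = 9.38*-0.11 = -1.0318
Total = -1.0318 - 2.7606 = -3.7924


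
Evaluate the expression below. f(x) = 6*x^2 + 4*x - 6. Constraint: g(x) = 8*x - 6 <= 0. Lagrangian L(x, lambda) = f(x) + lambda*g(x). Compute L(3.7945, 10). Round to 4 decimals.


Step 1: Evaluate f(x).
f(3.7945) = 6*3.7945^2 + 4*3.7945 - 6 = 95.5674
Step 2: Evaluate g(x).
g(3.7945) = 8*3.7945 - 6 = 24.356
Step 3: Compute Lagrangian.
L = 95.5674 + 10*24.356 = 339.1274


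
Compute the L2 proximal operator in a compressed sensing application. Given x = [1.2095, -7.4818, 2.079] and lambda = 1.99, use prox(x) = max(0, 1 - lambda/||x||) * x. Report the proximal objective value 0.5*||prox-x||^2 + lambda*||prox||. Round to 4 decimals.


Step 1: Compute ||x||.
||x|| = 7.8589
Step 2: Compute scaling factor.
scale = max(0, 1 - 1.99/7.8589) = 0.7468
Step 3: prox(x) = [0.9032, -5.5873, 1.5526]
||prox(x)|| = 5.8689
Step 4: Proximal objective.
0.5*||prox-x||^2 = 1.9801
lambda*||prox|| = 11.6791
Total = 13.6592


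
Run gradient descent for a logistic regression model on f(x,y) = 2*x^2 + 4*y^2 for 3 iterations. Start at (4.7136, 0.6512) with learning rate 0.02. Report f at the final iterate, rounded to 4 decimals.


Gradient descent on f(x,y) = 2*x^2 + 4*y^2.
Starting point: (4.7136, 0.6512), alpha = 0.02
Step 1: grad_x = 2*2*4.7136 = 18.8544, grad_y = 2*4*0.6512 = 5.2096
  x_1 = 4.7136 - 0.02*18.8544 = 4.3365
  y_1 = 0.6512 - 0.02*5.2096 = 0.547
Step 2: grad_x = 2*2*4.3365 = 17.346, grad_y = 2*4*0.547 = 4.3761
  x_2 = 4.3365 - 0.02*17.346 = 3.9896
  y_2 = 0.547 - 0.02*4.3761 = 0.4595
Step 3: grad_x = 2*2*3.9896 = 15.9584, grad_y = 2*4*0.4595 = 3.6759
  x_3 = 3.9896 - 0.02*15.9584 = 3.6704
  y_3 = 0.4595 - 0.02*3.6759 = 0.386
f(3.6704, 0.386) = 2*3.6704^2 + 4*0.386^2 = 27.5399


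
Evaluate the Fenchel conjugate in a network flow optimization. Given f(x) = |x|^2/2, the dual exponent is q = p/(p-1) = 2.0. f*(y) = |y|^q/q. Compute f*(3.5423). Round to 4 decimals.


The conjugate exponent q satisfies 1/p + 1/q = 1.
p = 2, so q = 2/(2 - 1) = 2.0
|y|^q = 3.5423^2.0 = 12.5479
f*(3.5423) = 12.5479 / 2.0 = 6.2739


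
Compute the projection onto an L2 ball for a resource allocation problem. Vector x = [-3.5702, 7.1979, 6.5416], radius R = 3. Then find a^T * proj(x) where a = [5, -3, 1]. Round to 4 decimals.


Step 1: Compute ||x|| (intermediates to 6 decimals).
||x|| = sqrt((-3.5702)^2 + 7.1979^2 + 6.5416^2) = 10.360918
Step 2: Project.
Since ||x|| > R, scale = R/||x|| = 3/10.360918 = 0.28955, proj(x) = scale * x
proj(x) = [-1.033751, 2.084152, 1.89412]
Step 3: Dot product.
a^T * proj(x) = 5*(-1.033751) - 3*2.084152 + 1*1.89412 = -9.5271


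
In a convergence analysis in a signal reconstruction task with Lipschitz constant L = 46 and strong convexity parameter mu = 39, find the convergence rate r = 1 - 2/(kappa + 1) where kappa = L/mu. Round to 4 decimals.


Step 1: Compute the condition number.
kappa = L/mu = 46/39 = 1.1795
Step 2: Compute the convergence rate.
r = 1 - 2/(kappa + 1) = 1 - 2*mu/(L + mu) = (L - mu)/(L + mu) = 7/85 = 0.0824


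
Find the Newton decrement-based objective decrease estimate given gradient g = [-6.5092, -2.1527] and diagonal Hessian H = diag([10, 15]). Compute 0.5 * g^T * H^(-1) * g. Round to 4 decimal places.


Step 1: H is diagonal, so H^(-1) * g = [-0.6509, -0.1435].
Step 2: g^T H^(-1) g = sum_i g_i^2 / H_ii
  = (-6.5092)^2/10 + (-2.1527)^2/15
  = 4.237 + 0.3089 = 4.5459
Step 3: Objective decrease = 0.5 * g^T H^(-1) g = 2.273


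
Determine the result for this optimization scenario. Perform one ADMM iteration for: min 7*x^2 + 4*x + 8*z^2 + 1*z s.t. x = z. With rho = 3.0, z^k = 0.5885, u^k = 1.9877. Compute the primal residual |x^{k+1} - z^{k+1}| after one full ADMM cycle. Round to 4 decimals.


ADMM iteration with rho = 3.0, z^k = 0.5885, u^k = 1.9877
Step 1: x-update.
Minimize 7*x^2 + 4*x + (3.0/2)*(x - 0.5885 + 1.9877)^2
FOC: (2*7 + 3.0)*x = -4 + 3.0*(0.5885 - 1.9877)
x^{k+1} = -0.4822
Step 2: z-update.
Minimize 8*z^2 + 1*z + (3.0/2)*(-0.4822 - z + 1.9877)^2
FOC: (2*8 + 3.0)*z = -1 + 3.0*(-0.4822 + 1.9877)
z^{k+1} = 0.1851
Step 3: u-update.
u^{k+1} = 1.9877 - 0.4822 - 0.1851 = 1.3204
Step 4: Primal residual = |-0.4822 - 0.1851| = 0.6673


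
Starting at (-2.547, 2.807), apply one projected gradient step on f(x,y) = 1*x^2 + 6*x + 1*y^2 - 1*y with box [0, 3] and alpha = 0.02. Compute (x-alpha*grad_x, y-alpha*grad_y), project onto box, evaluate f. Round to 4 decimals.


Step 1: Compute gradient at (-2.547, 2.807).
grad_x = 2*1*-2.547 + 6 = 0.906
grad_y = 2*1*2.807 - 1 = 4.614
Step 2: Gradient step.
x_raw = -2.547 - 0.02*0.906 = -2.5651
y_raw = 2.807 - 0.02*4.614 = 2.7147
Step 3: Project onto [0, 3].
x_proj = clip(-2.5651) = 0.0
y_proj = clip(2.7147) = 2.7147
Step 4: Evaluate f.
f(0.0, 2.7147) = 4.655


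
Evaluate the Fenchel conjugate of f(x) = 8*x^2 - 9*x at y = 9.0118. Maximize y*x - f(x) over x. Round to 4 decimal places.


f*(y) = sup_x {y*x - a*x^2 - b*x} = sup_x {(y-b)*x - a*x^2}
FOC: (y - b) - 2a*x = 0 => x* = (y - b)/(2a)
x* = (9.0118 + 9)/(2*8) = 1.1257
f*(9.0118) = (y-b)^2/(4a) = (9.0118 + 9)^2/(4*8)
= 324.4249/32 = 10.1383


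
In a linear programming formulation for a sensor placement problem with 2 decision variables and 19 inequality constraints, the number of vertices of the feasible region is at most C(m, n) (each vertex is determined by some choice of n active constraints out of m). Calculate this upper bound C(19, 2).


Each vertex corresponds to some choice of n active constraints out of m, so the number of vertices is at most C(m, n) = m! / (n!(m-n)!).
m = 19, n = 2
Numerator: 19 * 18
Denominator: 2! = 2
C(19, 2) = 171


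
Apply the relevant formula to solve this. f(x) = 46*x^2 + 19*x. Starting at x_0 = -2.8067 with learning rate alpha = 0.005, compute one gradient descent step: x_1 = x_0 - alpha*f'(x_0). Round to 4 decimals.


We compute the gradient at x_0 and apply the update.
f'(x) = 92*x + 19
f'(-2.8067) = 92*-2.8067 + 19 = -239.2164
x_1 = -2.8067 - 0.005*-239.2164 = -1.6106


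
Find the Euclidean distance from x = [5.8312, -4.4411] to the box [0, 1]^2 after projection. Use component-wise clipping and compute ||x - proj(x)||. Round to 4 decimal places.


Project each component onto [0, 1].
clip(5.8312) = 1.0, clip(-4.4411) = 0.0
Projection = [1.0, 0.0]
Squared diffs: [23.3405, 19.7234]
Distance = sqrt(43.0639) = 6.5623


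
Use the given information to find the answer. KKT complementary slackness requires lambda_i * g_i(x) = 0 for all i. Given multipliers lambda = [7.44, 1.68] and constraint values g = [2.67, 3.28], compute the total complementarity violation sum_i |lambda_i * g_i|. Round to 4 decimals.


KKT complementary slackness check:
lambda_1 * g_1 = 7.44 * 2.67 = 19.8648
lambda_2 * g_2 = 1.68 * 3.28 = 5.5104
Total violation = 19.8648 + 5.5104 = 25.3752


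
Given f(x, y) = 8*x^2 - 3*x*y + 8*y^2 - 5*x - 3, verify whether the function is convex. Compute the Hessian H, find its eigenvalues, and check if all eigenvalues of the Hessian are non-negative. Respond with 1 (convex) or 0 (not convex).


The Hessian of f(x,y) = 8*x^2 - 3*x*y + 8*y^2 - 5*x - 3 is:
H = [[16, -3], [-3, 16]]
Trace = 16 + 16 = 32
Determinant = 16*16 - (-3)^2 = 247
Discriminant = (32)^2 - 4*247 = 36.0
Eigenvalues: lambda_1 = 13.0, lambda_2 = 19.0
The function is convex.

1


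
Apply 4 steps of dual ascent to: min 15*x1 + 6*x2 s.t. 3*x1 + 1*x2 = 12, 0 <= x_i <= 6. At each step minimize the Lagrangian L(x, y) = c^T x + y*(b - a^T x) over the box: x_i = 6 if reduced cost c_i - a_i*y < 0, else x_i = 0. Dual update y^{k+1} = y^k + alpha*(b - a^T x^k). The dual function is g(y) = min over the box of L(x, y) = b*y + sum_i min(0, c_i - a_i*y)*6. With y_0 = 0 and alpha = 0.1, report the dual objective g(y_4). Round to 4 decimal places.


Dual ascent for LP: min 15*x1 + 6*x2, 3*x1 + 1*x2 = 12, 0 <= x_i <= 6
Step 1: y^k = 0.0, reduced costs: (15.0, 6.0)
  x^k = (0.0, 0.0), subgradient = b - a^T x = 12.0
  y^{k+1} = 0.0 + 0.1*12.0 = 1.2
Step 2: y^k = 1.2, reduced costs: (11.4, 4.8)
  x^k = (0.0, 0.0), subgradient = b - a^T x = 12.0
  y^{k+1} = 1.2 + 0.1*12.0 = 2.4
Step 3: y^k = 2.4, reduced costs: (7.8, 3.6)
  x^k = (0.0, 0.0), subgradient = b - a^T x = 12.0
  y^{k+1} = 2.4 + 0.1*12.0 = 3.6
Step 4: y^k = 3.6, reduced costs: (4.2, 2.4)
  x^k = (0.0, 0.0), subgradient = b - a^T x = 12.0
  y^{k+1} = 3.6 + 0.1*12.0 = 4.8
Dual objective at y_4 = 4.8: reduced costs (0.6, 1.2), box minimizer x = (0.0, 0.0)
g(y_4) = b*y + (c1 - a1*y)*x1 + (c2 - a2*y)*x2 = 12*4.8 + 0.6*0.0 + 1.2*0.0 = 57.6 + 0.0 + 0.0 = 57.6


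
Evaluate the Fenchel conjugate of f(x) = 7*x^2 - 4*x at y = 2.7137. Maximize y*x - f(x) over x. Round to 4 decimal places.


f*(y) = sup_x {y*x - a*x^2 - b*x} = sup_x {(y-b)*x - a*x^2}
FOC: (y - b) - 2a*x = 0 => x* = (y - b)/(2a)
x* = (2.7137 + 4)/(2*7) = 0.4796
f*(2.7137) = (y-b)^2/(4a) = (2.7137 + 4)^2/(4*7)
= 45.0738/28 = 1.6098


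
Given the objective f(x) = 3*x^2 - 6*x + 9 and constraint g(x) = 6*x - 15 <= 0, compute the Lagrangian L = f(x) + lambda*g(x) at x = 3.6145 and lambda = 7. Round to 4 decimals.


Step 1: Evaluate f(x).
f(3.6145) = 3*3.6145^2 - 6*3.6145 + 9 = 26.5068
Step 2: Evaluate g(x).
g(3.6145) = 6*3.6145 - 15 = 6.687
Step 3: Compute Lagrangian.
L = 26.5068 + 7*6.687 = 73.3158


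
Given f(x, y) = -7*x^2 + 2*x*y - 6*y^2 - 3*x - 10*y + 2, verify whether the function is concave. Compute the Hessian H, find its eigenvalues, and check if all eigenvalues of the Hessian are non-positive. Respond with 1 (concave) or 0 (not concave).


The Hessian of f(x,y) = -7*x^2 + 2*x*y - 6*y^2 - 3*x - 10*y + 2 is:
H = [[-14, 2], [2, -12]]
Trace = -14 - 12 = -26
Determinant = -14*-12 - (2)^2 = 164
Discriminant = (-26)^2 - 4*164 = 20.0
Eigenvalues: lambda_1 = -15.2361, lambda_2 = -10.7639
The function is concave.

1


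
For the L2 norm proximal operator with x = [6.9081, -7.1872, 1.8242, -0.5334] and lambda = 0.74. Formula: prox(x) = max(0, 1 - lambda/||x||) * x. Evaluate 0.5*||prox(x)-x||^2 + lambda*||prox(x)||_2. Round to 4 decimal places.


Step 1: Compute ||x||.
||x|| = 10.1484
Step 2: Compute scaling factor.
scale = max(0, 1 - 0.74/10.1484) = 0.9271
Step 3: prox(x) = [6.4044, -6.6631, 1.6912, -0.4945]
||prox(x)|| = 9.4084
Step 4: Proximal objective.
0.5*||prox-x||^2 = 0.2738
lambda*||prox|| = 6.9622
Total = 7.236


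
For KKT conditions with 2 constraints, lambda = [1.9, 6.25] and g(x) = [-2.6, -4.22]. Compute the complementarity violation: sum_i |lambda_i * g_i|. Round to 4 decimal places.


KKT complementary slackness check:
lambda_1 * g_1 = 1.9 * -2.6 = -4.94
lambda_2 * g_2 = 6.25 * -4.22 = -26.375
Total violation = 4.94 + 26.375 = 31.315


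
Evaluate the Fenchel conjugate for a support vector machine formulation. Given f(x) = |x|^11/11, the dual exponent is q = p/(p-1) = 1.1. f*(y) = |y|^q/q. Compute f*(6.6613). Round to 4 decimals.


The conjugate exponent q satisfies 1/p + 1/q = 1.
p = 11, so q = 11/(11 - 1) = 1.1
|y|^q = 6.6613^1.1 = 8.0522
f*(6.6613) = 8.0522 / 1.1 = 7.3202


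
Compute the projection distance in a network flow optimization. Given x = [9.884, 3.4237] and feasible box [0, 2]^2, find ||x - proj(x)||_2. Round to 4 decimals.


Project each component onto [0, 2].
clip(9.884) = 2.0, clip(3.4237) = 2.0
Projection = [2.0, 2.0]
Squared diffs: [62.1575, 2.0269]
Distance = sqrt(64.1844) = 8.0115


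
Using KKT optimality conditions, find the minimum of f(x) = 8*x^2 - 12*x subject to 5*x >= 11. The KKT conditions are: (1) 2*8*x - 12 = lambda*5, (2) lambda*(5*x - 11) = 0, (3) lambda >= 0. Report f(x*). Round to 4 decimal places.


Step 1: Try lambda = 0 (constraint inactive).
x_unc = 12/(2*8) = 0.75
Check: 5*0.75 = 3.75 < 11 -- violated!
Step 2: Constraint must be active: 5*x = 11
x* = 11/5 = 2.2
lambda = (2*8*2.2 - 12)/5 = 4.64
Step 3: Compute optimal value.
f(x*) = 8*2.2^2 - 12*2.2 = 12.32


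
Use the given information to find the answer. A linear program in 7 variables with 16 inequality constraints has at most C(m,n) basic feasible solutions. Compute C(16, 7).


Each vertex corresponds to some choice of n active constraints out of m, so the number of vertices is at most C(m, n) = m! / (n!(m-n)!).
m = 16, n = 7
Numerator: 16 * 15 * 14 * 13 * 12 * 11 * 10
Denominator: 7! = 5040
C(16, 7) = 11440


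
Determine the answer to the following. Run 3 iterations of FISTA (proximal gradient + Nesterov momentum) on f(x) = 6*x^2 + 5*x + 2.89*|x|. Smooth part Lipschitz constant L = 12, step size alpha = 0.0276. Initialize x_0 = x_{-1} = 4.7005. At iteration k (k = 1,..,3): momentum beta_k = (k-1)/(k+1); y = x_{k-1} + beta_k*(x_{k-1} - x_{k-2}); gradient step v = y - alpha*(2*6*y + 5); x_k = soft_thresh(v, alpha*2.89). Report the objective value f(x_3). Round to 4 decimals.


FISTA on f(x) = 6*x^2 + 5*x + 2.89*|x|
L = 12, alpha = 0.0276
Iteration 1: beta = 0.0, y = 4.7005 + 0.0*(4.7005 - 4.7005) = 4.7005
  grad(y) = 61.406, v = y - alpha*grad = 3.0057
  prox(v) = soft_thresh(3.0057, 0.0798) = 2.9259
Iteration 2: beta = 0.3333, y = 2.9259 + 0.3333*(2.9259 - 4.7005) = 2.3344
  grad(y) = 33.0129, v = y - alpha*grad = 1.4233
  prox(v) = soft_thresh(1.4233, 0.0798) = 1.3435
Iteration 3: beta = 0.5, y = 1.3435 + 0.5*(1.3435 - 2.9259) = 0.5523
  grad(y) = 11.6272, v = y - alpha*grad = 0.2314
  prox(v) = soft_thresh(0.2314, 0.0798) = 0.1516
f(x_3) = 6*0.1516^2 + 5*0.1516 + 2.89*|0.1516| = 1.3339


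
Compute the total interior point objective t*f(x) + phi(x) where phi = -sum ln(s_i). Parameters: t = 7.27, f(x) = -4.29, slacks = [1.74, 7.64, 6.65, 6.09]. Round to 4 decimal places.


Step 1: Compute log-barrier.
ln values: [0.5539, 2.0334, 1.8946, 1.8066]
phi = -(0.5539 + 2.0334 + 1.8946 + 1.8066) = -6.2885
Step 2: Compute augmented objective.
t*f(x) = 7.27*-4.29 = -31.1883
Total = -31.1883 - 6.2885 = -37.4768


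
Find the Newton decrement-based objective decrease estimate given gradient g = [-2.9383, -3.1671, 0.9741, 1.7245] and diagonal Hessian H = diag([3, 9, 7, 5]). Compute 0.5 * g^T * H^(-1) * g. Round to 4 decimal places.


Step 1: H is diagonal, so H^(-1) * g = [-0.9794, -0.3519, 0.1392, 0.3449].
Step 2: g^T H^(-1) g = sum_i g_i^2 / H_ii
  = (-2.9383)^2/3 + (-3.1671)^2/9 + (0.9741)^2/7 + (1.7245)^2/5
  = 2.8779 + 1.1145 + 0.1356 + 0.5948 = 4.7227
Step 3: Objective decrease = 0.5 * g^T H^(-1) g = 2.3614


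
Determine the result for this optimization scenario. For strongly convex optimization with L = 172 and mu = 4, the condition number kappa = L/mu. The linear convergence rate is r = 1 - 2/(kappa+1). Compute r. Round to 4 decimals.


Step 1: Compute the condition number.
kappa = L/mu = 172/4 = 43.0
Step 2: Compute the convergence rate.
r = 1 - 2/(kappa + 1) = 1 - 2*mu/(L + mu) = (L - mu)/(L + mu) = 168/176 = 0.9545


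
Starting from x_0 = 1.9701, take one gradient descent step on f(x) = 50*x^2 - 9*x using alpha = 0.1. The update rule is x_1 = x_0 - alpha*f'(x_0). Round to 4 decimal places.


We compute the gradient at x_0 and apply the update.
f'(x) = 100*x - 9
f'(1.9701) = 100*1.9701 - 9 = 188.01
x_1 = 1.9701 - 0.1*188.01 = -16.8309


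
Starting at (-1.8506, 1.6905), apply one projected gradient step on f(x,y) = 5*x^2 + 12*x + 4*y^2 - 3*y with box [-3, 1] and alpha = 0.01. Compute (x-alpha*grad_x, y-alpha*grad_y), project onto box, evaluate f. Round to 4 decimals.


Step 1: Compute gradient at (-1.8506, 1.6905).
grad_x = 2*5*-1.8506 + 12 = -6.506
grad_y = 2*4*1.6905 - 3 = 10.524
Step 2: Gradient step.
x_raw = -1.8506 - 0.01*-6.506 = -1.7855
y_raw = 1.6905 - 0.01*10.524 = 1.5853
Step 3: Project onto [-3, 1].
x_proj = clip(-1.7855) = -1.7855
y_proj = clip(1.5853) = 1.0
Step 4: Evaluate f.
f(-1.7855, 1.0) = -4.4857


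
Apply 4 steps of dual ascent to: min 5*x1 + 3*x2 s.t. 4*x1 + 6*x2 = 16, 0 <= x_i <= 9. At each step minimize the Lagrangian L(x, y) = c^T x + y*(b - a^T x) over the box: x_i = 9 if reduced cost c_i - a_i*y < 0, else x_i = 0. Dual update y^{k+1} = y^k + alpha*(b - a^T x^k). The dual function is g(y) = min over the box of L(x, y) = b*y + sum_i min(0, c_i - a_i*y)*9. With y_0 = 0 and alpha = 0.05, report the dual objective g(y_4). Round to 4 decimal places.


Dual ascent for LP: min 5*x1 + 3*x2, 4*x1 + 6*x2 = 16, 0 <= x_i <= 9
Step 1: y^k = 0.0, reduced costs: (5.0, 3.0)
  x^k = (0.0, 0.0), subgradient = b - a^T x = 16.0
  y^{k+1} = 0.0 + 0.05*16.0 = 0.8
Step 2: y^k = 0.8, reduced costs: (1.8, -1.8)
  x^k = (0.0, 9.0), subgradient = b - a^T x = -38.0
  y^{k+1} = 0.8 + 0.05*-38.0 = -1.1
Step 3: y^k = -1.1, reduced costs: (9.4, 9.6)
  x^k = (0.0, 0.0), subgradient = b - a^T x = 16.0
  y^{k+1} = -1.1 + 0.05*16.0 = -0.3
Step 4: y^k = -0.3, reduced costs: (6.2, 4.8)
  x^k = (0.0, 0.0), subgradient = b - a^T x = 16.0
  y^{k+1} = -0.3 + 0.05*16.0 = 0.5
Dual objective at y_4 = 0.5: reduced costs (3.0, 0.0), box minimizer x = (0.0, 0.0)
g(y_4) = b*y + (c1 - a1*y)*x1 + (c2 - a2*y)*x2 = 16*0.5 + 3.0*0.0 + 0.0*0.0 = 8.0 + 0.0 + 0.0 = 8.0


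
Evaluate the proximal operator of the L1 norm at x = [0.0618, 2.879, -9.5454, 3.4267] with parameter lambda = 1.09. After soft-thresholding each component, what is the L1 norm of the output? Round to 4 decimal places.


Soft-thresholding with lambda = 1.09:
prox(0.0618) = sign(0.0618)*max(|0.0618| - 1.09, 0) = 0.0
prox(2.879) = sign(2.879)*max(|2.879| - 1.09, 0) = 1.789
prox(-9.5454) = sign(-9.5454)*max(|-9.5454| - 1.09, 0) = -8.4554
prox(3.4267) = sign(3.4267)*max(|3.4267| - 1.09, 0) = 2.3367
prox(x) = [0.0, 1.789, -8.4554, 2.3367]
||prox(x)||_1 = 0.0 + 1.789 + 8.4554 + 2.3367 = 12.5811


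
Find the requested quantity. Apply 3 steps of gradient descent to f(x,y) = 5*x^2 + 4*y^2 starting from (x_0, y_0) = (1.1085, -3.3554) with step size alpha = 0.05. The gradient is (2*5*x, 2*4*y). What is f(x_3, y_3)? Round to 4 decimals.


Gradient descent on f(x,y) = 5*x^2 + 4*y^2.
Starting point: (1.1085, -3.3554), alpha = 0.05
Step 1: grad_x = 2*5*1.1085 = 11.085, grad_y = 2*4*-3.3554 = -26.8432
  x_1 = 1.1085 - 0.05*11.085 = 0.5543
  y_1 = -3.3554 - 0.05*-26.8432 = -2.0132
Step 2: grad_x = 2*5*0.5543 = 5.5425, grad_y = 2*4*-2.0132 = -16.1059
  x_2 = 0.5543 - 0.05*5.5425 = 0.2771
  y_2 = -2.0132 - 0.05*-16.1059 = -1.2079
Step 3: grad_x = 2*5*0.2771 = 2.7713, grad_y = 2*4*-1.2079 = -9.6636
  x_3 = 0.2771 - 0.05*2.7713 = 0.1386
  y_3 = -1.2079 - 0.05*-9.6636 = -0.7248
f(0.1386, -0.7248) = 5*0.1386^2 + 4*(-0.7248)^2 = 2.1971


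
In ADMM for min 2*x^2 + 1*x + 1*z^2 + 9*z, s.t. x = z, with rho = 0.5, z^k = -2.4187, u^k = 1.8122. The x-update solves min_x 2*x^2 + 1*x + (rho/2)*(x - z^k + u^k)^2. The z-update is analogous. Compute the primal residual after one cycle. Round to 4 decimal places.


ADMM iteration with rho = 0.5, z^k = -2.4187, u^k = 1.8122
Step 1: x-update.
Minimize 2*x^2 + 1*x + (0.5/2)*(x + 2.4187 + 1.8122)^2
FOC: (2*2 + 0.5)*x = -1 + 0.5*(-2.4187 - 1.8122)
x^{k+1} = -0.6923
Step 2: z-update.
Minimize 1*z^2 + 9*z + (0.5/2)*(-0.6923 - z + 1.8122)^2
FOC: (2*1 + 0.5)*z = -9 + 0.5*(-0.6923 + 1.8122)
z^{k+1} = -3.376
Step 3: u-update.
u^{k+1} = 1.8122 - 0.6923 + 3.376 = 4.4959
Step 4: Primal residual = |-0.6923 + 3.376| = 2.6837


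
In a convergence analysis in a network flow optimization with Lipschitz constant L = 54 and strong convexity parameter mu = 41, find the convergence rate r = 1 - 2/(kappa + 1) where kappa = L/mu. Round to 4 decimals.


Step 1: Compute the condition number.
kappa = L/mu = 54/41 = 1.3171
Step 2: Compute the convergence rate.
r = 1 - 2/(kappa + 1) = 1 - 2*mu/(L + mu) = (L - mu)/(L + mu) = 13/95 = 0.1368


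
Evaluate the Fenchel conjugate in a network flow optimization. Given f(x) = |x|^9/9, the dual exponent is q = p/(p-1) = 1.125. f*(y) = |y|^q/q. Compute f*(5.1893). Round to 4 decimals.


The conjugate exponent q satisfies 1/p + 1/q = 1.
p = 9, so q = 9/(9 - 1) = 1.125
|y|^q = 5.1893^1.125 = 6.3753
f*(5.1893) = 6.3753 / 1.125 = 5.6669


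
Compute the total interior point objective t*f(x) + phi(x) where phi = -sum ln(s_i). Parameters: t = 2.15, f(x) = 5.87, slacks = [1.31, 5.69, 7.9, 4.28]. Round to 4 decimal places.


Step 1: Compute log-barrier.
ln values: [0.27, 1.7387, 2.0669, 1.454]
phi = -(0.27 + 1.7387 + 2.0669 + 1.454) = -5.5296
Step 2: Compute augmented objective.
t*f(x) = 2.15*5.87 = 12.6205
Total = 12.6205 - 5.5296 = 7.0909


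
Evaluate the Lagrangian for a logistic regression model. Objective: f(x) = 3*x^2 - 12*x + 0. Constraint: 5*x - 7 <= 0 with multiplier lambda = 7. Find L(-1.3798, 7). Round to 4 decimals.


Step 1: Evaluate f(x).
f(-1.3798) = 3*(-1.3798)^2 - 12*(-1.3798) + 0 = 22.2691
Step 2: Evaluate g(x).
g(-1.3798) = 5*-1.3798 - 7 = -13.899
Step 3: Compute Lagrangian.
L = 22.2691 + 7*-13.899 = -75.0239


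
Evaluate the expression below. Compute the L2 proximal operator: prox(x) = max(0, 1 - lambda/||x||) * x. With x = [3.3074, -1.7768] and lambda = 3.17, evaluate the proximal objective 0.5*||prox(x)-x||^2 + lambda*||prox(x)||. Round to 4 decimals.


Step 1: Compute ||x||.
||x|| = 3.7545
Step 2: Compute scaling factor.
scale = max(0, 1 - 3.17/3.7545) = 0.1557
Step 3: prox(x) = [0.5149, -0.2766]
||prox(x)|| = 0.5845
Step 4: Proximal objective.
0.5*||prox-x||^2 = 5.0245
lambda*||prox|| = 1.8529
Total = 6.8772


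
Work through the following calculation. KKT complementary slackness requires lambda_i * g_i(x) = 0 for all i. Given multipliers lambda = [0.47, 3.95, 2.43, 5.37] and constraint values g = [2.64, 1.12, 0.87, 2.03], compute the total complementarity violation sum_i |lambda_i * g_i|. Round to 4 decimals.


KKT complementary slackness check:
lambda_1 * g_1 = 0.47 * 2.64 = 1.2408
lambda_2 * g_2 = 3.95 * 1.12 = 4.424
lambda_3 * g_3 = 2.43 * 0.87 = 2.1141
lambda_4 * g_4 = 5.37 * 2.03 = 10.9011
Total violation = 1.2408 + 4.424 + 2.1141 + 10.9011 = 18.68


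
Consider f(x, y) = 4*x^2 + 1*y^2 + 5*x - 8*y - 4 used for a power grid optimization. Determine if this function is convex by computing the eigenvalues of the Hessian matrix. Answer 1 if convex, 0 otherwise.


The Hessian of f(x,y) = 4*x^2 + 1*y^2 + 5*x - 8*y - 4 is:
H = [[8, 0], [0, 2]]
Trace = 8 + 2 = 10
Determinant = 8*2 - (0)^2 = 16
Discriminant = (10)^2 - 4*16 = 36.0
Eigenvalues: lambda_1 = 2.0, lambda_2 = 8.0
The function is convex.

1


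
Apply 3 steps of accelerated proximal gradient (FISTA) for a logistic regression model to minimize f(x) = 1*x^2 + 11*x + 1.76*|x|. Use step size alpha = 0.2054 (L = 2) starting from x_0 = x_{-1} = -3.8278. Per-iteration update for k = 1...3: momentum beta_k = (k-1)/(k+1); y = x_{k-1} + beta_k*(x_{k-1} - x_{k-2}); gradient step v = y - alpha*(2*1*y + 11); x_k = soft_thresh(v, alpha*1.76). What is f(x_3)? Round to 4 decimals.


FISTA on f(x) = 1*x^2 + 11*x + 1.76*|x|
L = 2, alpha = 0.2054
Iteration 1: beta = 0.0, y = -3.8278 + 0.0*(-3.8278 + 3.8278) = -3.8278
  grad(y) = 3.3444, v = y - alpha*grad = -4.5147
  prox(v) = soft_thresh(-4.5147, 0.3615) = -4.1532
Iteration 2: beta = 0.3333, y = -4.1532 + 0.3333*(-4.1532 + 3.8278) = -4.2617
  grad(y) = 2.4766, v = y - alpha*grad = -4.7704
  prox(v) = soft_thresh(-4.7704, 0.3615) = -4.4089
Iteration 3: beta = 0.5, y = -4.4089 + 0.5*(-4.4089 + 4.1532) = -4.5367
  grad(y) = 1.9265, v = y - alpha*grad = -4.9324
  prox(v) = soft_thresh(-4.9324, 0.3615) = -4.5709
f(x_3) = 1*(-4.5709)^2 + 11*(-4.5709) + 1.76*|-4.5709| = -21.342
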